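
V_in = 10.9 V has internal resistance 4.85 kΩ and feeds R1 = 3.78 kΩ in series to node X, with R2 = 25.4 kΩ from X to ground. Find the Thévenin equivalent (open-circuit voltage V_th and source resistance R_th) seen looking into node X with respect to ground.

V_th ≈ 8.14 V, R_th ≈ 6.44 kΩ

R1' = 4.85 + 3.78 = 8.630 kΩ (source resistance + R1).
With X open, the divider is unloaded: V_th = 10.9 × 25.4/34.03 = 8.136 V.
Zeroing V_in shorts the top of R1' to ground, so R_th = R1' ‖ R2 = 6.441 kΩ.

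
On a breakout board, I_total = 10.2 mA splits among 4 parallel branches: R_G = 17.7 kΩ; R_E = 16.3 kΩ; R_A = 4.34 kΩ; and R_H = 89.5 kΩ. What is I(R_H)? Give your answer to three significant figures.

Conductances: ΣG = 1/17.7 + 1/16.3 + 1/4.34 + 1/89.5 = 0.3594 (1/kΩ).
R_H takes the fraction G_k/ΣG = 0.01117/0.3594 = 0.03109, so I = 10.2 × 0.03109 = 0.3171 mA.

I ≈ 0.317 mA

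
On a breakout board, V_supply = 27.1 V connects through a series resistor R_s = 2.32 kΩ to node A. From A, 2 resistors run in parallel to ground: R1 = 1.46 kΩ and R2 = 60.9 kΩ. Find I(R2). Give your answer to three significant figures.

I ≈ 0.169 mA

Equivalent of the parallel group: R_p = 1.426 kΩ.
V_A = 27.1 × 1.426/3.746 = 10.32 V.
I(R2) = V_A / R2 = 10.32/60.9 = 0.1694 mA.
(Check via current divider: I_total = 7.235 mA; share G_k/ΣG = 0.02341 → same result.)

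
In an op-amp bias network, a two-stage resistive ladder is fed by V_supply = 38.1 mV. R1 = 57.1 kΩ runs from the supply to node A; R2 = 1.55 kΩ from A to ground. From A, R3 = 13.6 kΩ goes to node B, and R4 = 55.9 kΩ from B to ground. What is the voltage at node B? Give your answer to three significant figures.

Node A sees R2 in parallel with the series input of stage 2, R3 + R4 = 69.50 kΩ.
R2 ‖ (R3+R4) = 1.516 kΩ.
So V_A = 38.1 × 0.02587 = 0.9855 mV.
Then the unloaded second divider: V_B = V_A × R4/(R3+R4) = 0.9855 × 0.8043 = 0.7927 mV.

V_B ≈ 0.793 mV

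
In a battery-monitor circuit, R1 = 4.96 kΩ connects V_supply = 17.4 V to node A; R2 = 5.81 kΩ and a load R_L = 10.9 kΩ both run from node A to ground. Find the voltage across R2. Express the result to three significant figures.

R2 ‖ R_L = (5.81 × 10.9)/(5.81 + 10.9) = 3.790 kΩ.
Voltage divider with the loaded lower leg: V_out = 17.4 × 3.790/(4.96 + 3.790) = 17.4 × 0.4331 = 7.537 V.

V_out ≈ 7.54 V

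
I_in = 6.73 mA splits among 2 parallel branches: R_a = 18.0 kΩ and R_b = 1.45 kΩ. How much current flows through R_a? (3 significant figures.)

I ≈ 0.502 mA

Two-branch current divider: I_k = I_in · R_other/(R_1 + R_2).
I(R_a) = 6.73 × 1.45/(18.0 + 1.45) = 6.73 × 0.07455 = 0.5017 mA.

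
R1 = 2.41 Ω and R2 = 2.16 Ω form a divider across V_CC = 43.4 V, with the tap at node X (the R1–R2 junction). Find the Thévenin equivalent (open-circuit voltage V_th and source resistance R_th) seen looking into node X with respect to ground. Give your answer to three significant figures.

V_th ≈ 20.5 V, R_th ≈ 1.14 Ω

V_th is the unloaded tap voltage: V_CC · R2/(R1+R2) = 43.4 × 0.4726 = 20.51 V.
Looking into X with the source shorted: R_th = R1·R2/(R1+R2) = 2.410 × 2.16/4.570 = 1.139 Ω.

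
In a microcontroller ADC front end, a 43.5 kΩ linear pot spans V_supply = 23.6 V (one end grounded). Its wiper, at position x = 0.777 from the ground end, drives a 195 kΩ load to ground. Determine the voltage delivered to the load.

Lower segment x·R_p = 33.80 kΩ; upper segment (1−x)·R_p = 9.700 kΩ.
(x·R_p) ‖ R_L = 28.81 kΩ.
Loaded-divider output: V_out = 23.6 × 0.7481 = 17.65 V.
(Unloaded: V_out = x·V_supply = 18.3 V.)

V_out ≈ 17.7 V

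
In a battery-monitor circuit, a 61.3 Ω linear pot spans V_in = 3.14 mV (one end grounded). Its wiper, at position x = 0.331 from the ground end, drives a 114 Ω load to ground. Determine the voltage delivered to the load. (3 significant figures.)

V_out ≈ 0.929 mV

Split the track: R_lower = x·R_p = 20.29 Ω, R_upper = (1−x)·R_p = 41.01 Ω.
R_L loads the lower segment: effective lower R = 17.22 Ω.
Loaded-divider output: V_out = 3.14 × 0.2958 = 0.9288 mV.
(Unloaded: V_out = x·V_in = 1.04 mV.)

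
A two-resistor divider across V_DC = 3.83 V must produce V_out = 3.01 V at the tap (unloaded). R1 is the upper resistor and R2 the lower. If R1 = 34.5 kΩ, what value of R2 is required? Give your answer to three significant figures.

The divider ratio is R2/(R1+R2) = 3.01/3.83 = 0.7859.
R2 = R1 · 0.7859/(1 − 0.7859) = 126.6 kΩ.

R2 ≈ 127 kΩ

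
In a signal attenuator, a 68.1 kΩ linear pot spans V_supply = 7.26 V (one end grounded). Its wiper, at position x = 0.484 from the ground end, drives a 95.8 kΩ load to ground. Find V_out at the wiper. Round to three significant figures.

The pot divides into 35.14 kΩ above the wiper and 32.96 kΩ below.
R_L loads the lower segment: effective lower R = 24.52 kΩ.
Then V_out = V_supply · 24.52/(35.14 + 24.52) = 2.984 V.

V_out ≈ 2.98 V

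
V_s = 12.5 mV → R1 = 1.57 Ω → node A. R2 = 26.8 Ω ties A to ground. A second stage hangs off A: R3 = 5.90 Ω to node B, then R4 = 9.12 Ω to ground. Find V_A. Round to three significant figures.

V_A ≈ 10.7 mV

Looking into the second stage from A: R3 + R4 = 15.02 Ω appears in parallel with R2.
R2 ‖ (R3+R4) = 9.625 Ω.
So V_A = 12.5 × 0.8598 = 10.75 mV.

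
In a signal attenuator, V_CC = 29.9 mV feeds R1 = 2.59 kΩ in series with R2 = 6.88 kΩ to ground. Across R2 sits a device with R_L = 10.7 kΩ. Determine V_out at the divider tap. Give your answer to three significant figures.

The load sits in parallel with R2, giving an effective lower resistance R2' = R2·R_L/(R2+R_L) = 4.187 kΩ.
Voltage divider with the loaded lower leg: V_out = 29.9 × 4.187/(2.59 + 4.187) = 29.9 × 0.6179 = 18.47 mV.
(Unloaded it would be 21.7 mV; the load pulls it down.)

V_out ≈ 18.5 mV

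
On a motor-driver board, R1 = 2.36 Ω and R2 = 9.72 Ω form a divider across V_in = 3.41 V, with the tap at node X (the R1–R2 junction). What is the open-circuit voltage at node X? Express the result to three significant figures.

V_th ≈ 2.74 V

V_th is the unloaded tap voltage: V_in · R2/(R1+R2) = 3.41 × 0.8046 = 2.744 V.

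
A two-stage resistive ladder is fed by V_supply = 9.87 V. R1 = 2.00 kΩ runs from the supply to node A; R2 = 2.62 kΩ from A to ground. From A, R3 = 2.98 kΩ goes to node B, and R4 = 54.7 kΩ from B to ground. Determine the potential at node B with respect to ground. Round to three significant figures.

V_B ≈ 5.21 V

Looking into the second stage from A: R3 + R4 = 57.68 kΩ appears in parallel with R2.
Effective lower resistance at A: R2 ‖ 57.68 = 2.506 kΩ.
V_A = 9.87 × 2.506/(2.00 + 2.506) = 5.489 V.
Then the unloaded second divider: V_B = V_A × R4/(R3+R4) = 5.489 × 0.9483 = 5.206 V.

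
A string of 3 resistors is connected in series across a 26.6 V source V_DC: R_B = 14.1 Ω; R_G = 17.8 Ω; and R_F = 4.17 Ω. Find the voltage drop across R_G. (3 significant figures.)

V ≈ 13.1 V

Total series resistance ΣR = 14.1 + 17.8 + 4.17 = 36.07 Ω.
Voltage divider: V = V_DC · (17.80 / 36.07) = 26.6 × 0.4935 = 13.13 V.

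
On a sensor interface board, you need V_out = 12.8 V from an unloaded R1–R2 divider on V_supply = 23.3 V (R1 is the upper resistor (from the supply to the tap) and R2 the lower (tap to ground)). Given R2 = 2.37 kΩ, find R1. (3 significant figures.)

V_out/V_supply = R2/(R1+R2) = 0.5494.
R1 = R2·(1/k − 1) = 2.37 × 0.8203 = 1.944 kΩ.

R1 ≈ 1.94 kΩ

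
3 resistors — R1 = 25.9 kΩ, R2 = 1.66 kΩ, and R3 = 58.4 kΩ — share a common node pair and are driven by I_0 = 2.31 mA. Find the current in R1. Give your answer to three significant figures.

Total conductance ΣG = 1/25.9 + 1/1.66 + 1/58.4 = 0.6581 (units of 1/kΩ).
By the current-divider rule, I = I_0 · G_k/ΣG = 2.31 × 0.05867 = 0.1355 mA.

I ≈ 0.136 mA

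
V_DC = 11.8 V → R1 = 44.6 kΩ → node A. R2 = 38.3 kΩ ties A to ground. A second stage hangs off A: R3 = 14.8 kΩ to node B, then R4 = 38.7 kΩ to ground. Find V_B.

The second stage (R3 + R4 = 53.50 kΩ) loads node A in parallel with R2.
R2 ‖ (R3+R4) = 22.32 kΩ.
First divider: V_A = V_DC · 22.32/(44.6 + 22.32) = 3.936 V.
Then the unloaded second divider: V_B = V_A × R4/(R3+R4) = 3.936 × 0.7234 = 2.847 V.

V_B ≈ 2.85 V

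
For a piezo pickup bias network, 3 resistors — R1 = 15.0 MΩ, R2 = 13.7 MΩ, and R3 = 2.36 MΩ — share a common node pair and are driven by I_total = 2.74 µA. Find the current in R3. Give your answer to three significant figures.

I ≈ 2.06 µA

ΣG = 1/15.0 + 1/13.7 + 1/2.36 = 0.5634.
R3 takes the fraction G_k/ΣG = 0.4237/0.5634 = 0.7521, so I = 2.74 × 0.7521 = 2.061 µA.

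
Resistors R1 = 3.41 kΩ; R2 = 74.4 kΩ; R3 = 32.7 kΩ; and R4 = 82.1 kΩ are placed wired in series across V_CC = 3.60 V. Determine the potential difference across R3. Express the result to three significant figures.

V ≈ 0.611 V

ΣR = 3.41 + 74.4 + 32.7 + 82.1 = 192.6 kΩ.
V = V_CC · R/ΣR = 3.60 × 0.1698 = 0.6112 V.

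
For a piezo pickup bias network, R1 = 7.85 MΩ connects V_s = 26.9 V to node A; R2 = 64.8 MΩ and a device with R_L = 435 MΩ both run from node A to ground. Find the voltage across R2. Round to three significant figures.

First combine the lower leg with the load: R2 ‖ R_L = 56.40 MΩ.
Now apply the divider: V_out = 26.9 × 0.8778 = 23.61 V.
(Unloaded it would be 24.0 V; the load pulls it down.)

V_out ≈ 23.6 V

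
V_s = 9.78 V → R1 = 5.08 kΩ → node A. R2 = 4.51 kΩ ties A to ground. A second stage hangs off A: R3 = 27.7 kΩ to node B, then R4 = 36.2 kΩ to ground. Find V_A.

The second stage (R3 + R4 = 63.90 kΩ) loads node A in parallel with R2.
Effective lower resistance at A: R2 ‖ 63.90 = 4.213 kΩ.
V_A = 9.78 × 4.213/(5.08 + 4.213) = 4.434 V.

V_A ≈ 4.43 V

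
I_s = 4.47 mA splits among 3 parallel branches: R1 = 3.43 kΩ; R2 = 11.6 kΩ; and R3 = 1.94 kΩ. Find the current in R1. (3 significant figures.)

ΣG = 1/3.43 + 1/11.6 + 1/1.94 = 0.8932.
By the current-divider rule, I = I_s · G_k/ΣG = 4.47 × 0.3264 = 1.459 mA.

I ≈ 1.46 mA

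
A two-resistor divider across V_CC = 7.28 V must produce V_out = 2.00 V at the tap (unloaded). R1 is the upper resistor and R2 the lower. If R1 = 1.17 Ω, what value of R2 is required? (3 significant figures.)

The divider ratio is R2/(R1+R2) = 2.00/7.28 = 0.2747.
Rearranging, R2 = R1·k/(1−k) = 1.17 × 0.3788 = 0.4432 Ω.

R2 ≈ 0.443 Ω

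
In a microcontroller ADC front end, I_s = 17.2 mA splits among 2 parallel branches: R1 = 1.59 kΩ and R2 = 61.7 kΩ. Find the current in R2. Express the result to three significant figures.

For two parallel branches, I_k = I_s · (other R)/(sum of R).
I(R2) = 17.2 × 1.59/(1.59 + 61.7) = 17.2 × 0.02512 = 0.4321 mA.

I ≈ 0.432 mA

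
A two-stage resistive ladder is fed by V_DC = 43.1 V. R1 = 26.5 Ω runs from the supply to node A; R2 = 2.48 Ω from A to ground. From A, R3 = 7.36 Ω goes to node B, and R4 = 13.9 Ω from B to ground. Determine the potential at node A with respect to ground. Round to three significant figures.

Node A sees R2 in parallel with the series input of stage 2, R3 + R4 = 21.26 Ω.
R2 ‖ (R3+R4) = 2.221 Ω.
So V_A = 43.1 × 0.07733 = 3.333 V.

V_A ≈ 3.33 V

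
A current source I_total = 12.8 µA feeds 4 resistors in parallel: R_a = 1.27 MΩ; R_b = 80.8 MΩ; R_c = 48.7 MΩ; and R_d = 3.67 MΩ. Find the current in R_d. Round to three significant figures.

I ≈ 3.19 µA

Total conductance ΣG = 1/1.27 + 1/80.8 + 1/48.7 + 1/3.67 = 1.093 (units of 1/MΩ).
R_d takes the fraction G_k/ΣG = 0.2725/1.093 = 0.2493, so I = 12.8 × 0.2493 = 3.192 µA.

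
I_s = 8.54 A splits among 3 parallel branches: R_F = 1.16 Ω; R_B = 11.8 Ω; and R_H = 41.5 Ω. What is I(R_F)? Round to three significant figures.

Conductances: ΣG = 1/1.16 + 1/11.8 + 1/41.5 = 0.9709 (1/Ω).
R_F takes the fraction G_k/ΣG = 0.8621/0.9709 = 0.8879, so I = 8.54 × 0.8879 = 7.583 A.

I ≈ 7.58 A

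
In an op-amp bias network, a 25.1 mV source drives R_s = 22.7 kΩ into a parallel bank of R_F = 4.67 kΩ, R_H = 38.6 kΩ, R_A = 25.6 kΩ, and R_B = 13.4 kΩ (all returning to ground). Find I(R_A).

I ≈ 0.109 µA

Equivalent of the parallel group: R_p = 2.827 kΩ.
V_A by voltage divider: V_A = 25.1 × 2.827/(22.7 + 2.827) = 2.780 mV.
I(R_A) = V_A / R_A = 2.780/25.6 = 0.1086 µA.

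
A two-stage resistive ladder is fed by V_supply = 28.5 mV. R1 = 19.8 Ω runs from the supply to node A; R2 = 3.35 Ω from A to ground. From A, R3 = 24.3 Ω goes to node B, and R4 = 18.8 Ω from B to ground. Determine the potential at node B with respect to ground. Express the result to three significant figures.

V_B ≈ 1.69 mV

The second stage (R3 + R4 = 43.10 Ω) loads node A in parallel with R2.
Effective lower resistance at A: R2 ‖ 43.10 = 3.108 Ω.
So V_A = 28.5 × 0.1357 = 3.867 mV.
Stage 2 is unloaded, so V_B = V_A · R4/(R3+R4) = 3.867 × 18.8/43.10 = 1.687 mV.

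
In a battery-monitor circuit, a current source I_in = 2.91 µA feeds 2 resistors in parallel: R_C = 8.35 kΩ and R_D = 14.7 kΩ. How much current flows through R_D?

For two parallel branches, I_k = I_in · (other R)/(sum of R).
I(R_D) = 2.91 × 8.35/(8.35 + 14.7) = 2.91 × 0.3623 = 1.054 µA.

I ≈ 1.05 µA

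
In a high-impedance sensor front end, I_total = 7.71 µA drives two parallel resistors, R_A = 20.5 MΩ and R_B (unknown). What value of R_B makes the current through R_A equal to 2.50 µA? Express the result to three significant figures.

The fraction through R_A equals R_B/(R_A+R_B).
2.50/7.71 = R_B/(R_A + R_B) → R_B = R_A · (0.3243)/(1 − 0.3243) = 20.5 × 0.4798 = 9.837 MΩ.

R_B ≈ 9.84 MΩ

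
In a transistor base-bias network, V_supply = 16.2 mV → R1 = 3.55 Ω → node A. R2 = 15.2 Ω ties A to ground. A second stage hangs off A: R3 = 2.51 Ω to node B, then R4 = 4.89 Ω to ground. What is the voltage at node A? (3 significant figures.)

V_A ≈ 9.46 mV

Looking into the second stage from A: R3 + R4 = 7.400 Ω appears in parallel with R2.
R2 ‖ (R3+R4) = 4.977 Ω.
First divider: V_A = V_supply · 4.977/(3.55 + 4.977) = 9.456 mV.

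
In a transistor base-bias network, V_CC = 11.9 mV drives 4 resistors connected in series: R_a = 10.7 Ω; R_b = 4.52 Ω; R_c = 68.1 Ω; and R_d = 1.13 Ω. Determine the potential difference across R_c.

V ≈ 9.60 mV

Total series resistance ΣR = 10.7 + 4.52 + 68.1 + 1.13 = 84.45 Ω.
V = V_CC · R/ΣR = 11.9 × 0.8064 = 9.596 mV.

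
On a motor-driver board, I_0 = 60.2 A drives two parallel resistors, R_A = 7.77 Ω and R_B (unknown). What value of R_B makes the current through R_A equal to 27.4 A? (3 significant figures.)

R_B ≈ 6.49 Ω

The fraction through R_A equals R_B/(R_A+R_B).
27.4/60.2 = R_B/(R_A + R_B) → R_B = R_A · (0.4551)/(1 − 0.4551) = 7.77 × 0.8354 = 6.491 Ω.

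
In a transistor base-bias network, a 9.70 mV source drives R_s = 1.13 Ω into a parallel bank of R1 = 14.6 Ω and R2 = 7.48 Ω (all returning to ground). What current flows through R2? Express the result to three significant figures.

Equivalent of the parallel group: R_p = 4.946 Ω.
Node voltage V_A = V_s · R_p/(R_s + R_p) = 9.70 × 0.8140 = 7.896 mV.
Branch current I = V_A/R2 = 7.896/7.48 = 1.056 mA.
(Check via current divider: I_total = 1.596 mA; share G_k/ΣG = 0.6612 → same result.)

I ≈ 1.06 mA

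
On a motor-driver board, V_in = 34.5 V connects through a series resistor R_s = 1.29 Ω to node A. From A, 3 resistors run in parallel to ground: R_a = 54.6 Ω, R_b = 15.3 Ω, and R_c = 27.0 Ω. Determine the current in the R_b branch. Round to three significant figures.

I ≈ 1.95 A

Parallel bank: R_p = 1/(1/54.6 + 1/15.3 + 1/27.0) = 8.284 Ω.
V_A by voltage divider: V_A = 34.5 × 8.284/(1.29 + 8.284) = 29.85 V.
Branch current I = V_A/R_b = 29.85/15.3 = 1.951 A.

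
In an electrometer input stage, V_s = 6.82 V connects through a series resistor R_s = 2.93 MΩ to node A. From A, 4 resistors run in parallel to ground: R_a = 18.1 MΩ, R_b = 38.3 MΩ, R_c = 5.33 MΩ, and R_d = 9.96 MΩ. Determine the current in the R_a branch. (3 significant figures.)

I ≈ 0.181 µA

Combine the parallel branches: R_p = (1/18.1 + 1/38.3 + 1/5.33 + 1/9.96)⁻¹ = 2.707 MΩ.
Node voltage V_A = V_s · R_p/(R_s + R_p) = 6.82 × 0.4802 = 3.275 V.
I(R_a) = V_A / R_a = 3.275/18.1 = 0.1810 µA.
(Check via current divider: I_total = 1.210 µA; share G_k/ΣG = 0.1496 → same result.)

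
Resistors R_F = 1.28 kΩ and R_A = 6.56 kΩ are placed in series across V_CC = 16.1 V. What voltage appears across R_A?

ΣR = 1.28 + 6.56 = 7.840 kΩ.
By the voltage-divider rule, V = 16.1 × 6.560/7.840 = 13.47 V.

V ≈ 13.5 V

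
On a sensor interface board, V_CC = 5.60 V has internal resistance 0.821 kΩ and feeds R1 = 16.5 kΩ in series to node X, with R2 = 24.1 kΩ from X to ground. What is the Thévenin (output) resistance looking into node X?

R1' = 0.821 + 16.5 = 17.32 kΩ (source resistance + R1).
With V_CC suppressed (replaced by a short), R_th = R1' ‖ R2 = (17.32 × 24.1)/(17.32 + 24.1) = 10.08 kΩ.

R_th ≈ 10.1 kΩ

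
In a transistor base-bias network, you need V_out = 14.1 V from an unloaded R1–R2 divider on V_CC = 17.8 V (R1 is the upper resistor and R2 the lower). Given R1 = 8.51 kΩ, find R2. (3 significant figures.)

R2 ≈ 32.4 kΩ

V_out/V_CC = R2/(R1+R2) = 0.7921.
R2 = R1 · 0.7921/(1 − 0.7921) = 32.43 kΩ.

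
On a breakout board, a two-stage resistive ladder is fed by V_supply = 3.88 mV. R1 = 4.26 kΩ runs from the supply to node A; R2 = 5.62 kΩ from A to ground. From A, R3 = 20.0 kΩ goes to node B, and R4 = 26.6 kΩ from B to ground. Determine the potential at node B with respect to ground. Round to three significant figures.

Node A sees R2 in parallel with the series input of stage 2, R3 + R4 = 46.60 kΩ.
Effective lower resistance at A: R2 ‖ 46.60 = 5.015 kΩ.
V_A = 3.88 × 5.015/(4.26 + 5.015) = 2.098 mV.
Stage 2 is unloaded, so V_B = V_A · R4/(R3+R4) = 2.098 × 26.6/46.60 = 1.198 mV.

V_B ≈ 1.20 mV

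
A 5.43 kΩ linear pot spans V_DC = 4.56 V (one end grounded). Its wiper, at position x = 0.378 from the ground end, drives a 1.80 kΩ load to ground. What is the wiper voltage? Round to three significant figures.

V_out ≈ 1.01 V

Lower segment x·R_p = 2.053 kΩ; upper segment (1−x)·R_p = 3.377 kΩ.
(x·R_p) ‖ R_L = 0.9590 kΩ.
Loaded-divider output: V_out = 4.56 × 0.2211 = 1.008 V.
(Unloaded: V_out = x·V_DC = 1.72 V.)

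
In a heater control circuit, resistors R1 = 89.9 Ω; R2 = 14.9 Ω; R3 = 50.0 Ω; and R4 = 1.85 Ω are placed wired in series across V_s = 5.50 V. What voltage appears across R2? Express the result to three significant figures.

Series total: ΣR = 89.9 + 14.9 + 50.0 + 1.85 = 156.7 Ω.
By the voltage-divider rule, V = 5.50 × 14.90/156.7 = 0.5231 V.

V ≈ 0.523 V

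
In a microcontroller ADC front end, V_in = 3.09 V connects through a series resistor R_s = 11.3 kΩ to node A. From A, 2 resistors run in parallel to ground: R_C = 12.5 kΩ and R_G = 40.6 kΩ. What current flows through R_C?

I ≈ 0.113 mA

Parallel bank: R_p = 1/(1/12.5 + 1/40.6) = 9.557 kΩ.
V_A by voltage divider: V_A = 3.09 × 9.557/(11.3 + 9.557) = 1.416 V.
I(R_C) = V_A / R_C = 1.416/12.5 = 0.1133 mA.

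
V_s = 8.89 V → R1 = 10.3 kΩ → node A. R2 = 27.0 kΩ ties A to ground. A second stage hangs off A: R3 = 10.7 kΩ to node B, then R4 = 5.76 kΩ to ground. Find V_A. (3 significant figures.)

V_A ≈ 4.43 V

Looking into the second stage from A: R3 + R4 = 16.46 kΩ appears in parallel with R2.
R2 ‖ (R3+R4) = 10.23 kΩ.
V_A = 8.89 × 10.23/(10.3 + 10.23) = 4.429 V.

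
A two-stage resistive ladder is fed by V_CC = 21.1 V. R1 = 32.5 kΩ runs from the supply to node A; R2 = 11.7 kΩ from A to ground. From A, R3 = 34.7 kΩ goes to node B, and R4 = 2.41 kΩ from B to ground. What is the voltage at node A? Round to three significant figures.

Looking into the second stage from A: R3 + R4 = 37.11 kΩ appears in parallel with R2.
R2 ‖ (R3+R4) = 8.895 kΩ.
So V_A = 21.1 × 0.2149 = 4.534 V.

V_A ≈ 4.53 V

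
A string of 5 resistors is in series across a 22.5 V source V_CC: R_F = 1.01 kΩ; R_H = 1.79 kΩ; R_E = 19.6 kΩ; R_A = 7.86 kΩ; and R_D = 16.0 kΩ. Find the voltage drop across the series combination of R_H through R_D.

ΣR = 1.01 + 1.79 + 19.6 + 7.86 + 16.0 = 46.26 kΩ.
R_{R_H..R_D} = 1.79 + 19.6 + 7.86 + 16.0 = 45.25 kΩ.
Voltage divider: V = V_CC · (45.25 / 46.26) = 22.5 × 0.9782 = 22.01 V.

V ≈ 22.0 V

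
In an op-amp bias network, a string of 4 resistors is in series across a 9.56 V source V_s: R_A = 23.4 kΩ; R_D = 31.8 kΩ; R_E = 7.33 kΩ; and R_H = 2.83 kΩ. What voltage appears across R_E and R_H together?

V ≈ 1.49 V

ΣR = 23.4 + 31.8 + 7.33 + 2.83 = 65.36 kΩ.
R_{R_E..R_H} = 7.33 + 2.83 = 10.16 kΩ.
V = V_s · R/ΣR = 9.56 × 0.1554 = 1.486 V.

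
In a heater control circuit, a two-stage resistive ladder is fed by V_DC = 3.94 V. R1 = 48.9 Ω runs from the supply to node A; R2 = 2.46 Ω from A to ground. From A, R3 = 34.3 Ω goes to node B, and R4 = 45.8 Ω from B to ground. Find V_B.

V_B ≈ 0.105 V

Looking into the second stage from A: R3 + R4 = 80.10 Ω appears in parallel with R2.
Effective lower resistance at A: R2 ‖ 80.10 = 2.387 Ω.
So V_A = 3.94 × 0.04654 = 0.1834 V.
Stage 2 is unloaded, so V_B = V_A · R4/(R3+R4) = 0.1834 × 45.8/80.10 = 0.1048 V.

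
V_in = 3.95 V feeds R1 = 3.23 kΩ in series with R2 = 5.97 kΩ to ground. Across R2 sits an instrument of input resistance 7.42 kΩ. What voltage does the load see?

The load sits in parallel with R2, giving an effective lower resistance R2' = R2·R_L/(R2+R_L) = 3.308 kΩ.
Now apply the divider: V_out = 3.95 × 0.5060 = 1.999 V.
(Unloaded it would be 2.56 V; the load pulls it down.)

V_out ≈ 2.00 V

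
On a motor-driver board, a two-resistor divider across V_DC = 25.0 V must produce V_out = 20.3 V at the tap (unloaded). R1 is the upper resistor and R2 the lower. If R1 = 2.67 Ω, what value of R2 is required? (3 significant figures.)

R2 ≈ 11.5 Ω

V_out/V_DC = R2/(R1+R2) = 0.8120.
So R2 = R1 · V_out/(V_DC − V_out) = 2.67 × 20.3/(25.0 − 20.3) = 2.67 × 4.319 = 11.53 Ω.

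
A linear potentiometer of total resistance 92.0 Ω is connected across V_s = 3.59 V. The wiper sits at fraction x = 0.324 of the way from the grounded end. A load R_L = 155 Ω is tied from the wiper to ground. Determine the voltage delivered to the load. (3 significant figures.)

V_out ≈ 1.03 V

The pot divides into 62.19 Ω above the wiper and 29.81 Ω below.
Lower segment in parallel with the load: 29.81 ‖ 155 = 25.00 Ω.
V_out = 3.59 × 25.00/(62.19 + 25.00) = 1.029 V.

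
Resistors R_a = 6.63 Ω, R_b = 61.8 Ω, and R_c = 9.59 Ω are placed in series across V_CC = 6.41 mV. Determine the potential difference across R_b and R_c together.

Total series resistance ΣR = 6.63 + 61.8 + 9.59 = 78.02 Ω.
R_{R_b..R_c} = 61.8 + 9.59 = 71.39 Ω.
Voltage divider: V = V_CC · (71.39 / 78.02) = 6.41 × 0.9150 = 5.865 mV.

V ≈ 5.87 mV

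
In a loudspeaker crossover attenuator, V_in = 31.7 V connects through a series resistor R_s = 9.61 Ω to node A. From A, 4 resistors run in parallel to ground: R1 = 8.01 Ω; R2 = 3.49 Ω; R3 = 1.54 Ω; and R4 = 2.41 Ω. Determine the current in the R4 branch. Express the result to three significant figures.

I ≈ 0.866 A

Equivalent of the parallel group: R_p = 0.6777 Ω.
V_A by voltage divider: V_A = 31.7 × 0.6777/(9.61 + 0.6777) = 2.088 V.
Branch current I = V_A/R4 = 2.088/2.41 = 0.8664 A.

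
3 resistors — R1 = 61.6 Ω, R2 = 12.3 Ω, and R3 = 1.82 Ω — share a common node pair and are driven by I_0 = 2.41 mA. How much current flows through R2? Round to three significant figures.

ΣG = 1/61.6 + 1/12.3 + 1/1.82 = 0.6470.
R2 takes the fraction G_k/ΣG = 0.08130/0.6470 = 0.1257, so I = 2.41 × 0.1257 = 0.3028 mA.

I ≈ 0.303 mA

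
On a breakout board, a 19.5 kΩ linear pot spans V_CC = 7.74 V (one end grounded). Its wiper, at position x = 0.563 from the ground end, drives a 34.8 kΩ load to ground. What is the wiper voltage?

Lower segment x·R_p = 10.98 kΩ; upper segment (1−x)·R_p = 8.522 kΩ.
R_L loads the lower segment: effective lower R = 8.346 kΩ.
Then V_out = V_CC · 8.346/(8.522 + 8.346) = 3.830 V.

V_out ≈ 3.83 V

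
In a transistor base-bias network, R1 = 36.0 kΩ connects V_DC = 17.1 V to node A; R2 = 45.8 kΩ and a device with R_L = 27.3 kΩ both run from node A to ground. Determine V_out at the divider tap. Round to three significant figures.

The load sits in parallel with R2, giving an effective lower resistance R2' = R2·R_L/(R2+R_L) = 17.10 kΩ.
Then V_out = V_DC · R2'/(R1 + R2') = 17.1 × 17.10/53.10 = 5.508 V.
(Unloaded it would be 9.57 V; the load pulls it down.)

V_out ≈ 5.51 V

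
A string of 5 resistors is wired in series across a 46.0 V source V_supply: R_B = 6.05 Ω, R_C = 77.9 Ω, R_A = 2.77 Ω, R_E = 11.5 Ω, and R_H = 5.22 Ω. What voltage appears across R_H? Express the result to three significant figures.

V ≈ 2.32 V

Series total: ΣR = 6.05 + 77.9 + 2.77 + 11.5 + 5.22 = 103.4 Ω.
V = V_supply · R/ΣR = 46.0 × 0.05046 = 2.321 V.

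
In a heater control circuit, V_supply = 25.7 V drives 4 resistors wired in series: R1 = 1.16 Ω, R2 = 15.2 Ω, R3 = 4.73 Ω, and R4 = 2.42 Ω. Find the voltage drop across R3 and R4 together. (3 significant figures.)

ΣR = 1.16 + 15.2 + 4.73 + 2.42 = 23.51 Ω.
R_{R3..R4} = 4.73 + 2.42 = 7.150 Ω.
V = V_supply · R/ΣR = 25.7 × 0.3041 = 7.816 V.

V ≈ 7.82 V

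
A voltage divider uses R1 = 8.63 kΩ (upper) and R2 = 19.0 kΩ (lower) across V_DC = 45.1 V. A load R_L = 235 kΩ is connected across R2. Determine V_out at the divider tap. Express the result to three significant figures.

V_out ≈ 30.2 V

First combine the lower leg with the load: R2 ‖ R_L = 17.58 kΩ.
Then V_out = V_DC · R2'/(R1 + R2') = 45.1 × 17.58/26.21 = 30.25 V.
(Unloaded it would be 31.0 V; the load pulls it down.)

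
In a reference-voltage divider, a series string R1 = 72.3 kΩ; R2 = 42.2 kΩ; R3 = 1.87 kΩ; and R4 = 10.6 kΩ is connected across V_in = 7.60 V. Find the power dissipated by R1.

P ≈ 0.259 mW

Series current I = V_in/ΣR = 7.60/127.0 = 0.05986 mA.
P = I²R = 0.003583 × 72.3 = 0.2590 mW.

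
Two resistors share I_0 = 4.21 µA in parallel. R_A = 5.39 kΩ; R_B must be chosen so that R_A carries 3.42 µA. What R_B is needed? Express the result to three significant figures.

The fraction through R_A equals R_B/(R_A+R_B).
With f = 0.8124, R_B = R_A · f/(1−f) = 5.39 × 4.329 = 23.33 kΩ.

R_B ≈ 23.3 kΩ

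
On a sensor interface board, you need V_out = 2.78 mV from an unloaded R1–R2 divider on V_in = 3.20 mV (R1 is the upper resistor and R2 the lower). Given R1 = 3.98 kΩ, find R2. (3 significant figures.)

V_out/V_in = R2/(R1+R2) = 0.8687.
Rearranging, R2 = R1·k/(1−k) = 3.98 × 6.619 = 26.34 kΩ.

R2 ≈ 26.3 kΩ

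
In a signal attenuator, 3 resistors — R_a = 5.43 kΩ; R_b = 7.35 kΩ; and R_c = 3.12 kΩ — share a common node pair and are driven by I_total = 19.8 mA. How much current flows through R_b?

I ≈ 4.20 mA

Conductances: ΣG = 1/5.43 + 1/7.35 + 1/3.12 = 0.6407 (1/kΩ).
R_b takes the fraction G_k/ΣG = 0.1361/0.6407 = 0.2123, so I = 19.8 × 0.2123 = 4.204 mA.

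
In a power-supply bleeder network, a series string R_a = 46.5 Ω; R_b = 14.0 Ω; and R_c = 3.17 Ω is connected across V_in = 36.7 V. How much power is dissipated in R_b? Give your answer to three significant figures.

P ≈ 4.65 W

ΣR = 63.67 Ω → I = 36.7/63.67 = 0.5764 A.
P = I²R = 0.3322 × 14.0 = 4.651 W.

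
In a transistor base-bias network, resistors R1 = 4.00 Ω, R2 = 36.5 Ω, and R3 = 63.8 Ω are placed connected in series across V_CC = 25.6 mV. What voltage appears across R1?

Total series resistance ΣR = 4.00 + 36.5 + 63.8 = 104.3 Ω.
Voltage divider: V = V_CC · (4.000 / 104.3) = 25.6 × 0.03835 = 0.9818 mV.

V ≈ 0.982 mV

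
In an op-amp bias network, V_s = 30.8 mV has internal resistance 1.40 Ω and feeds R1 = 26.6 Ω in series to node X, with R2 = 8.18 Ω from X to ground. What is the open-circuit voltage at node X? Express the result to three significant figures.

V_th ≈ 6.96 mV

R1' = 1.40 + 26.6 = 28.00 Ω (source resistance + R1).
V_th is the unloaded tap voltage: V_s · R2/(R1'+R2) = 30.8 × 0.2261 = 6.964 mV.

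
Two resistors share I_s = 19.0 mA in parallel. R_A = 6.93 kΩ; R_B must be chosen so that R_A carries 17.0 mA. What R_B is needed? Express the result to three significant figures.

Two-branch current divider: I_A = I_s · R_B/(R_A + R_B).
With f = 0.8947, R_B = R_A · f/(1−f) = 6.93 × 8.500 = 58.91 kΩ.

R_B ≈ 58.9 kΩ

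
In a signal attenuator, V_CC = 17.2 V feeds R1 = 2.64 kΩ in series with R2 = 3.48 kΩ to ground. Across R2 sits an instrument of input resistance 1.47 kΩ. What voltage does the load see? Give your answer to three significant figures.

V_out ≈ 4.84 V

R2 ‖ R_L = (3.48 × 1.47)/(3.48 + 1.47) = 1.033 kΩ.
Voltage divider with the loaded lower leg: V_out = 17.2 × 1.033/(2.64 + 1.033) = 17.2 × 0.2813 = 4.839 V.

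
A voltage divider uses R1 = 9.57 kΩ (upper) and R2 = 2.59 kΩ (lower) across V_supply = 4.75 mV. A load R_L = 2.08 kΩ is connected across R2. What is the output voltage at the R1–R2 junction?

V_out ≈ 0.511 mV

The load sits in parallel with R2, giving an effective lower resistance R2' = R2·R_L/(R2+R_L) = 1.154 kΩ.
Voltage divider with the loaded lower leg: V_out = 4.75 × 1.154/(9.57 + 1.154) = 4.75 × 0.1076 = 0.5110 mV.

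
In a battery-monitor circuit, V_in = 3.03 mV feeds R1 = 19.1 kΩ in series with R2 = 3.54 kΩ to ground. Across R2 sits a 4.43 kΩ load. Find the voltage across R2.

First combine the lower leg with the load: R2 ‖ R_L = 1.968 kΩ.
Now apply the divider: V_out = 3.03 × 0.09340 = 0.2830 mV.

V_out ≈ 0.283 mV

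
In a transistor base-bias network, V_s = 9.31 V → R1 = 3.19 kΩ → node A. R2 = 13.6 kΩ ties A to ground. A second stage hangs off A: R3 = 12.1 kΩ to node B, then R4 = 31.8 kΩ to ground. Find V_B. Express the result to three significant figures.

The second stage (R3 + R4 = 43.90 kΩ) loads node A in parallel with R2.
R2 ‖ (R3+R4) = 10.38 kΩ.
First divider: V_A = V_s · 10.38/(3.19 + 10.38) = 7.122 V.
V_B = V_A × 0.7244 = 5.159 V.

V_B ≈ 5.16 V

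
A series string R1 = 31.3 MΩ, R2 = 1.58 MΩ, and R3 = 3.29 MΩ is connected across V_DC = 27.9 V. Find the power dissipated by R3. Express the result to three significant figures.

The common current is I = 27.9/36.17 = 0.7714 µA.
V(R3) = I·R = 2.538 V; P = V·I = 2.538 × 0.7714 = 1.958 µW.

P ≈ 1.96 µW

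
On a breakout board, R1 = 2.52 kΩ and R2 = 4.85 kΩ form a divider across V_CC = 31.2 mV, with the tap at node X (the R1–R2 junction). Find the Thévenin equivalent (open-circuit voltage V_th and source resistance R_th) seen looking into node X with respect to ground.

Open-circuit (no load on X): V_th = V_CC · R2/(R1 + R2) = 31.2 × 4.85/(2.520 + 4.85) = 20.53 mV.
With V_CC suppressed (replaced by a short), R_th = R1 ‖ R2 = (2.520 × 4.85)/(2.520 + 4.85) = 1.658 kΩ.

V_th ≈ 20.5 mV, R_th ≈ 1.66 kΩ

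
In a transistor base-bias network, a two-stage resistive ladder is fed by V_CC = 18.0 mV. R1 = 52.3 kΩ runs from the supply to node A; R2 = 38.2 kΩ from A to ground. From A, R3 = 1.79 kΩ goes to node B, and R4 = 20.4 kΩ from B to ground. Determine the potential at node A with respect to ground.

The second stage (R3 + R4 = 22.19 kΩ) loads node A in parallel with R2.
R2 ‖ (R3+R4) = 14.04 kΩ.
First divider: V_A = V_CC · 14.04/(52.3 + 14.04) = 3.809 mV.

V_A ≈ 3.81 mV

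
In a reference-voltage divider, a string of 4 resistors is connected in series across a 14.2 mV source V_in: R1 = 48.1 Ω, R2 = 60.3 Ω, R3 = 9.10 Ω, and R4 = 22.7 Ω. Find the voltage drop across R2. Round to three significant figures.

V ≈ 6.11 mV

ΣR = 48.1 + 60.3 + 9.10 + 22.7 = 140.2 Ω.
By the voltage-divider rule, V = 14.2 × 60.30/140.2 = 6.107 mV.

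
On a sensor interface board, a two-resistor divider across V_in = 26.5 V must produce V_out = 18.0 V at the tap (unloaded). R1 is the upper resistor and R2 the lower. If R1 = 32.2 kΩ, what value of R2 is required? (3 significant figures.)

R2 ≈ 68.2 kΩ

The divider ratio is R2/(R1+R2) = 18.0/26.5 = 0.6792.
Rearranging, R2 = R1·k/(1−k) = 32.2 × 2.118 = 68.19 kΩ.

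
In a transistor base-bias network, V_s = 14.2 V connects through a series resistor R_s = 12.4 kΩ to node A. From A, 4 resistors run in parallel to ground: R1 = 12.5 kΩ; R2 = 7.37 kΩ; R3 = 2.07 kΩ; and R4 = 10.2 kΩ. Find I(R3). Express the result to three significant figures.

Parallel bank: R_p = 1/(1/12.5 + 1/7.37 + 1/2.07 + 1/10.2) = 1.255 kΩ.
V_A by voltage divider: V_A = 14.2 × 1.255/(12.4 + 1.255) = 1.305 V.
I(R3) = V_A / R3 = 1.305/2.07 = 0.6305 mA.

I ≈ 0.630 mA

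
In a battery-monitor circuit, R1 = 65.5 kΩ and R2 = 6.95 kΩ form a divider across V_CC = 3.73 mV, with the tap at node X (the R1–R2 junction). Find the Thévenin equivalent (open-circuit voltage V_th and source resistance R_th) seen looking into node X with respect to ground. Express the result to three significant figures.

V_th ≈ 0.358 mV, R_th ≈ 6.28 kΩ

With X open, the divider is unloaded: V_th = 3.73 × 6.95/72.45 = 0.3578 mV.
With V_CC suppressed (replaced by a short), R_th = R1 ‖ R2 = (65.50 × 6.95)/(65.50 + 6.95) = 6.283 kΩ.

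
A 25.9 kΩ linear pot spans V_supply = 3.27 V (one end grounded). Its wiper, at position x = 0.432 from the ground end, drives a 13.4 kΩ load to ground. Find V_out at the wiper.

Lower segment x·R_p = 11.19 kΩ; upper segment (1−x)·R_p = 14.71 kΩ.
R_L loads the lower segment: effective lower R = 6.097 kΩ.
Loaded-divider output: V_out = 3.27 × 0.2930 = 0.9582 V.
(Unloaded: V_out = x·V_supply = 1.41 V.)

V_out ≈ 0.958 V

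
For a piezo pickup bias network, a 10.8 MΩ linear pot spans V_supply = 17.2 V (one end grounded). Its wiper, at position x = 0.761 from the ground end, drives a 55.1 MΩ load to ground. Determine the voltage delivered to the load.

V_out ≈ 12.6 V

Split the track: R_lower = x·R_p = 8.219 MΩ, R_upper = (1−x)·R_p = 2.581 MΩ.
Lower segment in parallel with the load: 8.219 ‖ 55.1 = 7.152 MΩ.
Then V_out = V_supply · 7.152/(2.581 + 7.152) = 12.64 V.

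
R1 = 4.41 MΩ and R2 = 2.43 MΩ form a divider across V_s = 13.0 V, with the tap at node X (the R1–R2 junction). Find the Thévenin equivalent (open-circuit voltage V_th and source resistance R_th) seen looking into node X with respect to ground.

V_th ≈ 4.62 V, R_th ≈ 1.57 MΩ

Open-circuit (no load on X): V_th = V_s · R2/(R1 + R2) = 13.0 × 2.43/(4.410 + 2.43) = 4.618 V.
Zeroing V_s shorts the top of R1 to ground, so R_th = R1 ‖ R2 = 1.567 MΩ.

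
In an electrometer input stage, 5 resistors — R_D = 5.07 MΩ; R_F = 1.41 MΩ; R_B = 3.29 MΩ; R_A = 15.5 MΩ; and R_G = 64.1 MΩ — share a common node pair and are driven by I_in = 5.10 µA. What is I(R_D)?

Total conductance ΣG = 1/5.07 + 1/1.41 + 1/3.29 + 1/15.5 + 1/64.1 = 1.291 (units of 1/MΩ).
Current divider: I(R_D) = I_in · G_k/ΣG = 5.10 × (0.1972/1.291) = 5.10 × 0.1528 = 0.7795 µA.

I ≈ 0.779 µA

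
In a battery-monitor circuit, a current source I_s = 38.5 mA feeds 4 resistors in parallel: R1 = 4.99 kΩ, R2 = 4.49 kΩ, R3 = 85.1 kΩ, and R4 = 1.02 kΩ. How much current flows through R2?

Total conductance ΣG = 1/4.99 + 1/4.49 + 1/85.1 + 1/1.02 = 1.415 (units of 1/kΩ).
Current divider: I(R2) = I_s · G_k/ΣG = 38.5 × (0.2227/1.415) = 38.5 × 0.1574 = 6.059 mA.

I ≈ 6.06 mA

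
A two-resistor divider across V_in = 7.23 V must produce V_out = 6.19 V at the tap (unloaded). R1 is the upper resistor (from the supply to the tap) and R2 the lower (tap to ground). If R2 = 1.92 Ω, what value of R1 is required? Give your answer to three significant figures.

R1 ≈ 0.323 Ω

The divider ratio is R2/(R1+R2) = 6.19/7.23 = 0.8562.
Rearranging, R1 = R2·(1−k)/k = 1.92 × 0.1680 = 0.3226 Ω.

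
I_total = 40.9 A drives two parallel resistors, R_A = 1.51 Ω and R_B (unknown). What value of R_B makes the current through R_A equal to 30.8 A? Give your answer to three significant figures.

Two-branch current divider: I_A = I_total · R_B/(R_A + R_B).
With f = 0.7531, R_B = R_A · f/(1−f) = 1.51 × 3.050 = 4.605 Ω.

R_B ≈ 4.60 Ω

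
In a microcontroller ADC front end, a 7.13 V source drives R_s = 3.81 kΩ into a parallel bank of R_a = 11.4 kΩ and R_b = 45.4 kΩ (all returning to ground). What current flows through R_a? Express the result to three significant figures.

I ≈ 0.441 mA

Combine the parallel branches: R_p = (1/11.4 + 1/45.4)⁻¹ = 9.112 kΩ.
Node voltage V_A = V_DC · R_p/(R_s + R_p) = 7.13 × 0.7052 = 5.028 V.
Branch current I = V_A/R_a = 5.028/11.4 = 0.4410 mA.
(Equivalently: I_total = 0.5518 mA, then current-divider fraction G_k/ΣG = 0.7993.)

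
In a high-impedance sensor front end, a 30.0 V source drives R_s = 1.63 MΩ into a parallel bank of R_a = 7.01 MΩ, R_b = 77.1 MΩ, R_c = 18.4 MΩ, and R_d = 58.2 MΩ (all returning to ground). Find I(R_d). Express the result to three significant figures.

I ≈ 0.376 µA

Combine the parallel branches: R_p = (1/7.01 + 1/77.1 + 1/18.4 + 1/58.2)⁻¹ = 4.402 MΩ.
V_A = 30.0 × 4.402/6.032 = 21.89 V.
I(R_d) = V_A / R_d = 21.89/58.2 = 0.3762 µA.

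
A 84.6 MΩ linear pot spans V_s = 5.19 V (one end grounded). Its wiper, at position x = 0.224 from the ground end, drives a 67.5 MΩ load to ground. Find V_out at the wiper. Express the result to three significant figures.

V_out ≈ 0.955 V

Lower segment x·R_p = 18.95 MΩ; upper segment (1−x)·R_p = 65.65 MΩ.
(x·R_p) ‖ R_L = 14.80 MΩ.
V_out = 5.19 × 14.80/(65.65 + 14.80) = 0.9546 V.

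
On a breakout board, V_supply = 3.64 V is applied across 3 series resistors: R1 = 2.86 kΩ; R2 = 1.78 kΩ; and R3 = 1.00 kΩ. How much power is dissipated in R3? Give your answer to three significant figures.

Series current I = V_supply/ΣR = 3.64/5.640 = 0.6454 mA.
P = I²R = 0.4165 × 1.00 = 0.4165 mW.

P ≈ 0.417 mW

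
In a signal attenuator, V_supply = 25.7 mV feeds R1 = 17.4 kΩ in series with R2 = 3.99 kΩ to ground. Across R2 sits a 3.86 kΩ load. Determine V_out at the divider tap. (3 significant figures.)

First combine the lower leg with the load: R2 ‖ R_L = 1.962 kΩ.
Voltage divider with the loaded lower leg: V_out = 25.7 × 1.962/(17.4 + 1.962) = 25.7 × 0.1013 = 2.604 mV.
(Unloaded it would be 4.79 mV; the load pulls it down.)

V_out ≈ 2.60 mV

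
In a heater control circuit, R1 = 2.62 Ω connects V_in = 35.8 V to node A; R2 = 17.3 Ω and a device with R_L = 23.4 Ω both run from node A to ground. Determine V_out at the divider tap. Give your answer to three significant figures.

V_out ≈ 28.3 V

R2 ‖ R_L = (17.3 × 23.4)/(17.3 + 23.4) = 9.946 Ω.
Then V_out = V_in · R2'/(R1 + R2') = 35.8 × 9.946/12.57 = 28.34 V.
(Unloaded it would be 31.1 V; the load pulls it down.)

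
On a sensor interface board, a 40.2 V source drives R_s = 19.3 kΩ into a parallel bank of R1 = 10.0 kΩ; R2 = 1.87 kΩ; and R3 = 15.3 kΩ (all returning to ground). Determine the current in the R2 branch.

I ≈ 1.48 mA

Parallel bank: R_p = 1/(1/10.0 + 1/1.87 + 1/15.3) = 1.428 kΩ.
V_A by voltage divider: V_A = 40.2 × 1.428/(19.3 + 1.428) = 2.770 V.
I(R2) = V_A / R2 = 2.770/1.87 = 1.481 mA.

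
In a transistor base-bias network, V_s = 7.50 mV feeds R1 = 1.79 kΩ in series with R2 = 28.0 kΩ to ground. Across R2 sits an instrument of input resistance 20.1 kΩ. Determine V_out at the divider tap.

V_out ≈ 6.50 mV

First combine the lower leg with the load: R2 ‖ R_L = 11.70 kΩ.
Then V_out = V_s · R2'/(R1 + R2') = 7.50 × 11.70/13.49 = 6.505 mV.
(Unloaded it would be 7.05 mV; the load pulls it down.)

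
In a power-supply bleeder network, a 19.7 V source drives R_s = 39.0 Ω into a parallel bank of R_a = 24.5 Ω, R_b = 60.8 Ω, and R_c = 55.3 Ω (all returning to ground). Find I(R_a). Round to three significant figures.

I ≈ 0.204 A

Parallel bank: R_p = 1/(1/24.5 + 1/60.8 + 1/55.3) = 13.27 Ω.
V_A by voltage divider: V_A = 19.7 × 13.27/(39.0 + 13.27) = 5.002 V.
Branch current I = V_A/R_a = 5.002/24.5 = 0.2042 A.
(Equivalently: I_total = 0.3769 A, then current-divider fraction G_k/ΣG = 0.5417.)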